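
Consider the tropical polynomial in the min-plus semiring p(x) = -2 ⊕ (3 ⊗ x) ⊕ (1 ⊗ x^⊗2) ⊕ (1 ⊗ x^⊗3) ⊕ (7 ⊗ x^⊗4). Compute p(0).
p(0) = -2

A tropical monomial a ⊗ x^⊗i evaluates to a + i · x. Evaluating each term at x = 0:
  Term 0 contributes -2 + 0 · 0 = -2
  Term 1 contributes 3 + 1 · 0 = 3
  Term 2 contributes 1 + 2 · 0 = 1
  Term 3 contributes 1 + 3 · 0 = 1
  Term 4 contributes 7 + 4 · 0 = 7
p(0) = ⊕ of these = min[-2, 3, 1, 1, 7] = -2.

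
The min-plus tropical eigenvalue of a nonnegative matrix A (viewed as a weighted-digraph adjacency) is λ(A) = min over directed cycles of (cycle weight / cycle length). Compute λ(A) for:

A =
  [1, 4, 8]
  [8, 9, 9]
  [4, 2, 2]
λ(A) = 1

Enumerate directed cycles and compute their means (weight / length). Sample:
  cycle 0 → 0: weight = 1, length = 1, mean = 1/1 ≈ 1.000
  cycle 1 → 1: weight = 9, length = 1, mean = 9/1 ≈ 9.000
  cycle 2 → 2: weight = 2, length = 1, mean = 2/1 ≈ 2.000
  cycle 0 → 1 → 0: weight = 12, length = 2, mean = 12/2 ≈ 6.000
  cycle 0 → 2 → 0: weight = 12, length = 2, mean = 12/2 ≈ 6.000
  cycle 1 → 0 → 1: weight = 12, length = 2, mean = 12/2 ≈ 6.000
Minimum mean = 1.000, attained e.g. along the cycle 0 → 0 with weight 1 and length 1. So λ(A) = 1/1 = 1.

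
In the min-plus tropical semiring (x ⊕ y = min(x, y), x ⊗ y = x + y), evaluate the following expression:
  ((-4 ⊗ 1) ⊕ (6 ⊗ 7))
((-4 ⊗ 1) ⊕ (6 ⊗ 7)) = -3

Expand innermost to outermost. Recall ⊕ takes the minimum of its arguments and ⊗ takes their sum. Working out the expression ((-4 ⊗ 1) ⊕ (6 ⊗ 7)) gives -3.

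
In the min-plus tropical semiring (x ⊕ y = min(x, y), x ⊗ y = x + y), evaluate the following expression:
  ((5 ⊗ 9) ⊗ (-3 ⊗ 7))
((5 ⊗ 9) ⊗ (-3 ⊗ 7)) = 18

Expand innermost to outermost. Recall ⊕ takes the minimum of its arguments and ⊗ takes their sum. Working out the expression ((5 ⊗ 9) ⊗ (-3 ⊗ 7)) gives 18.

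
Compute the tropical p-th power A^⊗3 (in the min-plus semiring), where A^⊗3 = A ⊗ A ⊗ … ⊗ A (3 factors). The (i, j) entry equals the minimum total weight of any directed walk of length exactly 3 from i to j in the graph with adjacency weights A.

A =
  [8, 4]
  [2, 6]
A^⊗3 =
  [12, 10]
  [8, 12]

Each entry (A^⊗3)_ij equals the minimum over all length-3 walks i = v_0 → v_1 → … → v_3 = j of Σ_t A[v_t][v_{t+1}]. For example, for (i, j) = (0, 1) we minimise over 4 possible intermediate vertex sequences; the minimum is 10, attained along the walk 0 → 1 → 0 → 1.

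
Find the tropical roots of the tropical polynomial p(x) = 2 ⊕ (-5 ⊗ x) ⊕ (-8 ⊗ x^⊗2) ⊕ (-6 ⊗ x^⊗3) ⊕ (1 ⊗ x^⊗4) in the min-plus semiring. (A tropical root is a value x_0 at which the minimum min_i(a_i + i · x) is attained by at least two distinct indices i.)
Roots: {-7, -2, 3, 7}

Each tropical root is a break point of the lower envelope of the lines y = a_i + i · x (there are 5 lines, with slopes 0, 1, ..., 4). Only the lines that attain the minimum somewhere contribute to roots; other lines are dominated. Here the surviving (envelope) indices are i = 4, i = 3, i = 2, i = 1, i = 0.
Intersections between consecutive envelope lines give the roots: for adjacent envelope indices i < j the intersection is x = (a_i − a_j) / (j − i). Reading off the sorted break points: {-7, -2, 3, 7}.
Verification: at each break x_0, at least two indices attain the minimum of min_i(a_i + i · x_0).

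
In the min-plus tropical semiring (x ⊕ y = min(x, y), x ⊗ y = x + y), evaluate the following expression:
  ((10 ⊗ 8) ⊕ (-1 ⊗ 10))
((10 ⊗ 8) ⊕ (-1 ⊗ 10)) = 9

Expand innermost to outermost. Recall ⊕ takes the minimum of its arguments and ⊗ takes their sum. Working out the expression ((10 ⊗ 8) ⊕ (-1 ⊗ 10)) gives 9.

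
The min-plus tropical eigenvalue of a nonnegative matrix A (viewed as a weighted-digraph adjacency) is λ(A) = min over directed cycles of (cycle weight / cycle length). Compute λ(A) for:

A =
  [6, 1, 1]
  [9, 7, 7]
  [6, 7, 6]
λ(A) = 7/2

Enumerate directed cycles and compute their means (weight / length). Sample:
  cycle 0 → 0: weight = 6, length = 1, mean = 6/1 ≈ 6.000
  cycle 1 → 1: weight = 7, length = 1, mean = 7/1 ≈ 7.000
  cycle 2 → 2: weight = 6, length = 1, mean = 6/1 ≈ 6.000
  cycle 0 → 1 → 0: weight = 10, length = 2, mean = 10/2 ≈ 5.000
  cycle 0 → 2 → 0: weight = 7, length = 2, mean = 7/2 ≈ 3.500
  cycle 1 → 0 → 1: weight = 10, length = 2, mean = 10/2 ≈ 5.000
Minimum mean = 3.500, attained e.g. along the cycle 0 → 2 → 0 with weight 7 and length 2. So λ(A) = 7/2 = 7/2.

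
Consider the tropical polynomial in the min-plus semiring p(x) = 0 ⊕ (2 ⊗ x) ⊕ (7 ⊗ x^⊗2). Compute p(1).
p(1) = 0

A tropical monomial a ⊗ x^⊗i evaluates to a + i · x. Evaluating each term at x = 1:
  Term 0 contributes 0 + 0 · 1 = 0
  Term 1 contributes 2 + 1 · 1 = 3
  Term 2 contributes 7 + 2 · 1 = 9
p(1) = ⊕ of these = min[0, 3, 9] = 0.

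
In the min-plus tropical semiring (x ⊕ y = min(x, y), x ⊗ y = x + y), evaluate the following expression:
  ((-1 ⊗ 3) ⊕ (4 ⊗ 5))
((-1 ⊗ 3) ⊕ (4 ⊗ 5)) = 2

Expand innermost to outermost. Recall ⊕ takes the minimum of its arguments and ⊗ takes their sum. Working out the expression ((-1 ⊗ 3) ⊕ (4 ⊗ 5)) gives 2.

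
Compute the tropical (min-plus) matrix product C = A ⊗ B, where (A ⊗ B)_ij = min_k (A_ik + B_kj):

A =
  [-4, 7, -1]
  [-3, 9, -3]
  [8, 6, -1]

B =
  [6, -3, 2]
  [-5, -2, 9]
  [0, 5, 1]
A ⊗ B =
  [-1, -7, -2]
  [-3, -6, -2]
  [-1, 4, 0]

Apply the min-plus product entry-by-entry:
  C[0][0] = min over k of (A[0][0] + B[0][0] = -4 + 6 = 2, A[0][1] + B[1][0] = 7 + -5 = 2, A[0][2] + B[2][0] = -1 + 0 = -1) = -1 (attained at k = 2)
  C[0][1] = min over k of (A[0][0] + B[0][1] = -4 + -3 = -7, A[0][1] + B[1][1] = 7 + -2 = 5, A[0][2] + B[2][1] = -1 + 5 = 4) = -7 (attained at k = 0)
  C[0][2] = min over k of (A[0][0] + B[0][2] = -4 + 2 = -2, A[0][1] + B[1][2] = 7 + 9 = 16, A[0][2] + B[2][2] = -1 + 1 = 0) = -2 (attained at k = 0)
  C[1][0] = min over k of (A[1][0] + B[0][0] = -3 + 6 = 3, A[1][1] + B[1][0] = 9 + -5 = 4, A[1][2] + B[2][0] = -3 + 0 = -3) = -3 (attained at k = 2)
  C[1][1] = min over k of (A[1][0] + B[0][1] = -3 + -3 = -6, A[1][1] + B[1][1] = 9 + -2 = 7, A[1][2] + B[2][1] = -3 + 5 = 2) = -6 (attained at k = 0)
  C[1][2] = min over k of (A[1][0] + B[0][2] = -3 + 2 = -1, A[1][1] + B[1][2] = 9 + 9 = 18, A[1][2] + B[2][2] = -3 + 1 = -2) = -2 (attained at k = 2)
  C[2][0] = min over k of (A[2][0] + B[0][0] = 8 + 6 = 14, A[2][1] + B[1][0] = 6 + -5 = 1, A[2][2] + B[2][0] = -1 + 0 = -1) = -1 (attained at k = 2)
  C[2][1] = min over k of (A[2][0] + B[0][1] = 8 + -3 = 5, A[2][1] + B[1][1] = 6 + -2 = 4, A[2][2] + B[2][1] = -1 + 5 = 4) = 4 (attained at k = 1)
  C[2][2] = min over k of (A[2][0] + B[0][2] = 8 + 2 = 10, A[2][1] + B[1][2] = 6 + 9 = 15, A[2][2] + B[2][2] = -1 + 1 = 0) = 0 (attained at k = 2)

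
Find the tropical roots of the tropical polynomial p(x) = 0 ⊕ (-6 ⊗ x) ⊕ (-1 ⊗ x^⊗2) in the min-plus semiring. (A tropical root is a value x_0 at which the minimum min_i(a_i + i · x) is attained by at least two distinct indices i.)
Roots: {-5, 6}

Each tropical root is a break point of the lower envelope of the lines y = a_i + i · x (there are 3 lines, with slopes 0, 1, ..., 2). Only the lines that attain the minimum somewhere contribute to roots; other lines are dominated. Here the surviving (envelope) indices are i = 2, i = 1, i = 0.
Intersections between consecutive envelope lines give the roots: for adjacent envelope indices i < j the intersection is x = (a_i − a_j) / (j − i). Reading off the sorted break points: {-5, 6}.
Verification: at each break x_0, at least two indices attain the minimum of min_i(a_i + i · x_0).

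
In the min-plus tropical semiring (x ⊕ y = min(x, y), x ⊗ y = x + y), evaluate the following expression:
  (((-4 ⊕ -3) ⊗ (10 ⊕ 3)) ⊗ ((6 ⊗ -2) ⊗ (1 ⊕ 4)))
(((-4 ⊕ -3) ⊗ (10 ⊕ 3)) ⊗ ((6 ⊗ -2) ⊗ (1 ⊕ 4))) = 4

Expand innermost to outermost. Recall ⊕ takes the minimum of its arguments and ⊗ takes their sum. Working out the expression (((-4 ⊕ -3) ⊗ (10 ⊕ 3)) ⊗ ((6 ⊗ -2) ⊗ (1 ⊕ 4))) gives 4.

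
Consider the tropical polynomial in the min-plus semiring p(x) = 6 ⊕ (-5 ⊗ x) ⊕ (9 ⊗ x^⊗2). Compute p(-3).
p(-3) = -8

A tropical monomial a ⊗ x^⊗i evaluates to a + i · x. Evaluating each term at x = -3:
  Term 0 contributes 6 + 0 · -3 = 6
  Term 1 contributes -5 + 1 · -3 = -8
  Term 2 contributes 9 + 2 · -3 = 3
p(-3) = ⊕ of these = min[6, -8, 3] = -8.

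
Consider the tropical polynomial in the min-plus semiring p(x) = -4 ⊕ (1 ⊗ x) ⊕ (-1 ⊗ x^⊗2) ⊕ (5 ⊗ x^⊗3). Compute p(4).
p(4) = -4

A tropical monomial a ⊗ x^⊗i evaluates to a + i · x. Evaluating each term at x = 4:
  Term 0 contributes -4 + 0 · 4 = -4
  Term 1 contributes 1 + 1 · 4 = 5
  Term 2 contributes -1 + 2 · 4 = 7
  Term 3 contributes 5 + 3 · 4 = 17
p(4) = ⊕ of these = min[-4, 5, 7, 17] = -4.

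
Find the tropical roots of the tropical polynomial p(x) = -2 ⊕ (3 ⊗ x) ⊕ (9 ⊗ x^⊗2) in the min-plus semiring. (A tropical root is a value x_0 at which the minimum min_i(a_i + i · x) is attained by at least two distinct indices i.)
Roots: {-6, -5}

Each tropical root is a break point of the lower envelope of the lines y = a_i + i · x (there are 3 lines, with slopes 0, 1, ..., 2). Only the lines that attain the minimum somewhere contribute to roots; other lines are dominated. Here the surviving (envelope) indices are i = 2, i = 1, i = 0.
Intersections between consecutive envelope lines give the roots: for adjacent envelope indices i < j the intersection is x = (a_i − a_j) / (j − i). Reading off the sorted break points: {-6, -5}.
Verification: at each break x_0, at least two indices attain the minimum of min_i(a_i + i · x_0).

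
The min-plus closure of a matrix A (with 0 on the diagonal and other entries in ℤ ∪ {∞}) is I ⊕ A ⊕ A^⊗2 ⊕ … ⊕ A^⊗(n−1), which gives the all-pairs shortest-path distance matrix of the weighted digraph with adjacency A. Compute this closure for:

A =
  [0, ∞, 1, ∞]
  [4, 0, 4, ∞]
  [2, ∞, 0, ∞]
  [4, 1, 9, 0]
Closure =
  [0, ∞, 1, ∞]
  [4, 0, 4, ∞]
  [2, ∞, 0, ∞]
  [4, 1, 5, 0]

This is the Floyd-Warshall all-pairs shortest-path computation. For each intermediate vertex k = 0, 1, …, 3, update dist[i][j] ← min(dist[i][j], dist[i][k] + dist[k][j]). The final matrix gives, for each (i, j), the minimum total weight of any directed path from i to j (possibly empty when i = j).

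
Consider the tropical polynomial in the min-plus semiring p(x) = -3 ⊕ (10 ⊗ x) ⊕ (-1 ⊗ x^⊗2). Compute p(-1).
p(-1) = -3

A tropical monomial a ⊗ x^⊗i evaluates to a + i · x. Evaluating each term at x = -1:
  Term 0 contributes -3 + 0 · -1 = -3
  Term 1 contributes 10 + 1 · -1 = 9
  Term 2 contributes -1 + 2 · -1 = -3
p(-1) = ⊕ of these = min[-3, 9, -3] = -3.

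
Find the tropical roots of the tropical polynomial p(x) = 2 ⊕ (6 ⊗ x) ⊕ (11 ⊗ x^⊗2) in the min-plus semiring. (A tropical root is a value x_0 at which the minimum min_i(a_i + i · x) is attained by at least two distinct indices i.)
Roots: {-5, -4}

Each tropical root is a break point of the lower envelope of the lines y = a_i + i · x (there are 3 lines, with slopes 0, 1, ..., 2). Only the lines that attain the minimum somewhere contribute to roots; other lines are dominated. Here the surviving (envelope) indices are i = 2, i = 1, i = 0.
Intersections between consecutive envelope lines give the roots: for adjacent envelope indices i < j the intersection is x = (a_i − a_j) / (j − i). Reading off the sorted break points: {-5, -4}.
Verification: at each break x_0, at least two indices attain the minimum of min_i(a_i + i · x_0).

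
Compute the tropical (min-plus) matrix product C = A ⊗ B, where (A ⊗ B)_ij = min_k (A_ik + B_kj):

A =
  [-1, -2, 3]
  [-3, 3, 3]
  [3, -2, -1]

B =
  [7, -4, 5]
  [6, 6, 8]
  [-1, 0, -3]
A ⊗ B =
  [2, -5, 0]
  [2, -7, 0]
  [-2, -1, -4]

Apply the min-plus product entry-by-entry:
  C[0][0] = min over k of (A[0][0] + B[0][0] = -1 + 7 = 6, A[0][1] + B[1][0] = -2 + 6 = 4, A[0][2] + B[2][0] = 3 + -1 = 2) = 2 (attained at k = 2)
  C[0][1] = min over k of (A[0][0] + B[0][1] = -1 + -4 = -5, A[0][1] + B[1][1] = -2 + 6 = 4, A[0][2] + B[2][1] = 3 + 0 = 3) = -5 (attained at k = 0)
  C[0][2] = min over k of (A[0][0] + B[0][2] = -1 + 5 = 4, A[0][1] + B[1][2] = -2 + 8 = 6, A[0][2] + B[2][2] = 3 + -3 = 0) = 0 (attained at k = 2)
  C[1][0] = min over k of (A[1][0] + B[0][0] = -3 + 7 = 4, A[1][1] + B[1][0] = 3 + 6 = 9, A[1][2] + B[2][0] = 3 + -1 = 2) = 2 (attained at k = 2)
  C[1][1] = min over k of (A[1][0] + B[0][1] = -3 + -4 = -7, A[1][1] + B[1][1] = 3 + 6 = 9, A[1][2] + B[2][1] = 3 + 0 = 3) = -7 (attained at k = 0)
  C[1][2] = min over k of (A[1][0] + B[0][2] = -3 + 5 = 2, A[1][1] + B[1][2] = 3 + 8 = 11, A[1][2] + B[2][2] = 3 + -3 = 0) = 0 (attained at k = 2)
  C[2][0] = min over k of (A[2][0] + B[0][0] = 3 + 7 = 10, A[2][1] + B[1][0] = -2 + 6 = 4, A[2][2] + B[2][0] = -1 + -1 = -2) = -2 (attained at k = 2)
  C[2][1] = min over k of (A[2][0] + B[0][1] = 3 + -4 = -1, A[2][1] + B[1][1] = -2 + 6 = 4, A[2][2] + B[2][1] = -1 + 0 = -1) = -1 (attained at k = 0)
  C[2][2] = min over k of (A[2][0] + B[0][2] = 3 + 5 = 8, A[2][1] + B[1][2] = -2 + 8 = 6, A[2][2] + B[2][2] = -1 + -3 = -4) = -4 (attained at k = 2)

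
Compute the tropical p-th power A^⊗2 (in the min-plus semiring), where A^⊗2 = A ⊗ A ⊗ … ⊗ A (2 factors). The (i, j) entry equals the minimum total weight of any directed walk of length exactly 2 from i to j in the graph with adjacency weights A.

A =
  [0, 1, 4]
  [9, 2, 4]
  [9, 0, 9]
A^⊗2 =
  [0, 1, 4]
  [9, 4, 6]
  [9, 2, 4]

Each entry (A^⊗2)_ij equals the minimum over all length-2 walks i = v_0 → v_1 → … → v_2 = j of Σ_t A[v_t][v_{t+1}]. For example, for (i, j) = (0, 2) we minimise over 3 possible intermediate vertex sequences; the minimum is 4, attained along the walk 0 → 0 → 2.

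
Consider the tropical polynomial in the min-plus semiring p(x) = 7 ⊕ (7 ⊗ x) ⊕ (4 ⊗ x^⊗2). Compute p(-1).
p(-1) = 2

A tropical monomial a ⊗ x^⊗i evaluates to a + i · x. Evaluating each term at x = -1:
  Term 0 contributes 7 + 0 · -1 = 7
  Term 1 contributes 7 + 1 · -1 = 6
  Term 2 contributes 4 + 2 · -1 = 2
p(-1) = ⊕ of these = min[7, 6, 2] = 2.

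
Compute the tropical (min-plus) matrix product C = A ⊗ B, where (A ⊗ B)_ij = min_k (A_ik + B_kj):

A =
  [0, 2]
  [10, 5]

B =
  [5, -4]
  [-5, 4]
A ⊗ B =
  [-3, -4]
  [0, 6]

Apply the min-plus product entry-by-entry:
  C[0][0] = min over k of (A[0][0] + B[0][0] = 0 + 5 = 5, A[0][1] + B[1][0] = 2 + -5 = -3) = -3 (attained at k = 1)
  C[0][1] = min over k of (A[0][0] + B[0][1] = 0 + -4 = -4, A[0][1] + B[1][1] = 2 + 4 = 6) = -4 (attained at k = 0)
  C[1][0] = min over k of (A[1][0] + B[0][0] = 10 + 5 = 15, A[1][1] + B[1][0] = 5 + -5 = 0) = 0 (attained at k = 1)
  C[1][1] = min over k of (A[1][0] + B[0][1] = 10 + -4 = 6, A[1][1] + B[1][1] = 5 + 4 = 9) = 6 (attained at k = 0)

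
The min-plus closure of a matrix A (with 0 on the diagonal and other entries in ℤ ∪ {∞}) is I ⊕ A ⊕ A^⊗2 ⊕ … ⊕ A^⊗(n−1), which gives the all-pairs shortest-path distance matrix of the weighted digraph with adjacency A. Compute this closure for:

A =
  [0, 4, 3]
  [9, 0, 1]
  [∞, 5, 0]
Closure =
  [0, 4, 3]
  [9, 0, 1]
  [14, 5, 0]

This is the Floyd-Warshall all-pairs shortest-path computation. For each intermediate vertex k = 0, 1, …, 2, update dist[i][j] ← min(dist[i][j], dist[i][k] + dist[k][j]). The final matrix gives, for each (i, j), the minimum total weight of any directed path from i to j (possibly empty when i = j).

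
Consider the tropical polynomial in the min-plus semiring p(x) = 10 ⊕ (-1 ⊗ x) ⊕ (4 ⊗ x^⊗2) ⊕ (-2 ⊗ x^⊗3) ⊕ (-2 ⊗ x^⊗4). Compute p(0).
p(0) = -2

A tropical monomial a ⊗ x^⊗i evaluates to a + i · x. Evaluating each term at x = 0:
  Term 0 contributes 10 + 0 · 0 = 10
  Term 1 contributes -1 + 1 · 0 = -1
  Term 2 contributes 4 + 2 · 0 = 4
  Term 3 contributes -2 + 3 · 0 = -2
  Term 4 contributes -2 + 4 · 0 = -2
p(0) = ⊕ of these = min[10, -1, 4, -2, -2] = -2.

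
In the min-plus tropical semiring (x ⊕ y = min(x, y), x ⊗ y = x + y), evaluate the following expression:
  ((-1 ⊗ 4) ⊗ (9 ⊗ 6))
((-1 ⊗ 4) ⊗ (9 ⊗ 6)) = 18

Expand innermost to outermost. Recall ⊕ takes the minimum of its arguments and ⊗ takes their sum. Working out the expression ((-1 ⊗ 4) ⊗ (9 ⊗ 6)) gives 18.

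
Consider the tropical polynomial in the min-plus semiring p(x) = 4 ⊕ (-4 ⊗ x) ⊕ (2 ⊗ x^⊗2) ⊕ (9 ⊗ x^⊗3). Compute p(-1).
p(-1) = -5

A tropical monomial a ⊗ x^⊗i evaluates to a + i · x. Evaluating each term at x = -1:
  Term 0 contributes 4 + 0 · -1 = 4
  Term 1 contributes -4 + 1 · -1 = -5
  Term 2 contributes 2 + 2 · -1 = 0
  Term 3 contributes 9 + 3 · -1 = 6
p(-1) = ⊕ of these = min[4, -5, 0, 6] = -5.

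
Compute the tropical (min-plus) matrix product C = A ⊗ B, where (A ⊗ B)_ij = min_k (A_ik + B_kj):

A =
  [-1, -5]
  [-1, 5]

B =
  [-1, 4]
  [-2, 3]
A ⊗ B =
  [-7, -2]
  [-2, 3]

Apply the min-plus product entry-by-entry:
  C[0][0] = min over k of (A[0][0] + B[0][0] = -1 + -1 = -2, A[0][1] + B[1][0] = -5 + -2 = -7) = -7 (attained at k = 1)
  C[0][1] = min over k of (A[0][0] + B[0][1] = -1 + 4 = 3, A[0][1] + B[1][1] = -5 + 3 = -2) = -2 (attained at k = 1)
  C[1][0] = min over k of (A[1][0] + B[0][0] = -1 + -1 = -2, A[1][1] + B[1][0] = 5 + -2 = 3) = -2 (attained at k = 0)
  C[1][1] = min over k of (A[1][0] + B[0][1] = -1 + 4 = 3, A[1][1] + B[1][1] = 5 + 3 = 8) = 3 (attained at k = 0)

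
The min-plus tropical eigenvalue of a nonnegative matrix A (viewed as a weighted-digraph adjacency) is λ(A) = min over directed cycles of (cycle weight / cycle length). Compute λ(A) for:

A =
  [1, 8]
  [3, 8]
λ(A) = 1

Enumerate directed cycles and compute their means (weight / length). Sample:
  cycle 0 → 0: weight = 1, length = 1, mean = 1/1 ≈ 1.000
  cycle 1 → 1: weight = 8, length = 1, mean = 8/1 ≈ 8.000
  cycle 0 → 1 → 0: weight = 11, length = 2, mean = 11/2 ≈ 5.500
  cycle 1 → 0 → 1: weight = 11, length = 2, mean = 11/2 ≈ 5.500
Minimum mean = 1.000, attained e.g. along the cycle 0 → 0 with weight 1 and length 1. So λ(A) = 1/1 = 1.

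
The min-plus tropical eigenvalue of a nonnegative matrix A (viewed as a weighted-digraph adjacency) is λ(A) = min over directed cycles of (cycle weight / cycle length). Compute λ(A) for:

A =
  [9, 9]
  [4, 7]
λ(A) = 13/2

Enumerate directed cycles and compute their means (weight / length). Sample:
  cycle 0 → 0: weight = 9, length = 1, mean = 9/1 ≈ 9.000
  cycle 1 → 1: weight = 7, length = 1, mean = 7/1 ≈ 7.000
  cycle 0 → 1 → 0: weight = 13, length = 2, mean = 13/2 ≈ 6.500
  cycle 1 → 0 → 1: weight = 13, length = 2, mean = 13/2 ≈ 6.500
Minimum mean = 6.500, attained e.g. along the cycle 0 → 1 → 0 with weight 13 and length 2. So λ(A) = 13/2 = 13/2.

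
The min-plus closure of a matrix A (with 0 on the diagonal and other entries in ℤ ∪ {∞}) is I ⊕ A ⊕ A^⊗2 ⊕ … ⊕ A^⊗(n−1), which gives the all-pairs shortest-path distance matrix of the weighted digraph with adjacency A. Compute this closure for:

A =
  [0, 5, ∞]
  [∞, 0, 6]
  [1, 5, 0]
Closure =
  [0, 5, 11]
  [7, 0, 6]
  [1, 5, 0]

This is the Floyd-Warshall all-pairs shortest-path computation. For each intermediate vertex k = 0, 1, …, 2, update dist[i][j] ← min(dist[i][j], dist[i][k] + dist[k][j]). The final matrix gives, for each (i, j), the minimum total weight of any directed path from i to j (possibly empty when i = j).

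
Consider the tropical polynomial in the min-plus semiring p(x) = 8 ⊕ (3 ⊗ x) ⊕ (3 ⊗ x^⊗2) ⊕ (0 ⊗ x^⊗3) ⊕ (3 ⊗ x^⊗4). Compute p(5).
p(5) = 8

A tropical monomial a ⊗ x^⊗i evaluates to a + i · x. Evaluating each term at x = 5:
  Term 0 contributes 8 + 0 · 5 = 8
  Term 1 contributes 3 + 1 · 5 = 8
  Term 2 contributes 3 + 2 · 5 = 13
  Term 3 contributes 0 + 3 · 5 = 15
  Term 4 contributes 3 + 4 · 5 = 23
p(5) = ⊕ of these = min[8, 8, 13, 15, 23] = 8.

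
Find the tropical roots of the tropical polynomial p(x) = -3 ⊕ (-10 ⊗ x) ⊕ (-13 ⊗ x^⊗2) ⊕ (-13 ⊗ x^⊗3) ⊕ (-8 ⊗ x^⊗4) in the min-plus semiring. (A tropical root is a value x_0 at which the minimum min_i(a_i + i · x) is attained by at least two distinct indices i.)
Roots: {-5, 0, 3, 7}

Each tropical root is a break point of the lower envelope of the lines y = a_i + i · x (there are 5 lines, with slopes 0, 1, ..., 4). Only the lines that attain the minimum somewhere contribute to roots; other lines are dominated. Here the surviving (envelope) indices are i = 4, i = 3, i = 2, i = 1, i = 0.
Intersections between consecutive envelope lines give the roots: for adjacent envelope indices i < j the intersection is x = (a_i − a_j) / (j − i). Reading off the sorted break points: {-5, 0, 3, 7}.
Verification: at each break x_0, at least two indices attain the minimum of min_i(a_i + i · x_0).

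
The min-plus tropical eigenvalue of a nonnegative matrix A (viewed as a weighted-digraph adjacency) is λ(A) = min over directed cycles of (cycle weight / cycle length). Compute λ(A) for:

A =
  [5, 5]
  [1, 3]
λ(A) = 3

Enumerate directed cycles and compute their means (weight / length). Sample:
  cycle 0 → 0: weight = 5, length = 1, mean = 5/1 ≈ 5.000
  cycle 1 → 1: weight = 3, length = 1, mean = 3/1 ≈ 3.000
  cycle 0 → 1 → 0: weight = 6, length = 2, mean = 6/2 ≈ 3.000
  cycle 1 → 0 → 1: weight = 6, length = 2, mean = 6/2 ≈ 3.000
Minimum mean = 3.000, attained e.g. along the cycle 1 → 1 with weight 3 and length 1. So λ(A) = 3/1 = 3.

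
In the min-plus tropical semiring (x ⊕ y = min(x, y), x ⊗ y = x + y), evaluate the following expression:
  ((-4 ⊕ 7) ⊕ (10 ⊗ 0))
((-4 ⊕ 7) ⊕ (10 ⊗ 0)) = -4

Expand innermost to outermost. Recall ⊕ takes the minimum of its arguments and ⊗ takes their sum. Working out the expression ((-4 ⊕ 7) ⊕ (10 ⊗ 0)) gives -4.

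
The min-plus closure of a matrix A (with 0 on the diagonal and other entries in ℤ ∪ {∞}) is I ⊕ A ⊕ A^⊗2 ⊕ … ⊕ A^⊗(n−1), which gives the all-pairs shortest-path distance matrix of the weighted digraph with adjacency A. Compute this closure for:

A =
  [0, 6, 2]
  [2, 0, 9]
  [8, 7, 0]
Closure =
  [0, 6, 2]
  [2, 0, 4]
  [8, 7, 0]

This is the Floyd-Warshall all-pairs shortest-path computation. For each intermediate vertex k = 0, 1, …, 2, update dist[i][j] ← min(dist[i][j], dist[i][k] + dist[k][j]). The final matrix gives, for each (i, j), the minimum total weight of any directed path from i to j (possibly empty when i = j).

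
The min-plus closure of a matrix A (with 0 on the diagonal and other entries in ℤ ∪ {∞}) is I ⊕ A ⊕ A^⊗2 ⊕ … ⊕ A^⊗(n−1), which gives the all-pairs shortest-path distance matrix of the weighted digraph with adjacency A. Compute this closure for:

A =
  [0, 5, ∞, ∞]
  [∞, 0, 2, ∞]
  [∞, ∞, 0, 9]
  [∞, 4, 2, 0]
Closure =
  [0, 5, 7, 16]
  [∞, 0, 2, 11]
  [∞, 13, 0, 9]
  [∞, 4, 2, 0]

This is the Floyd-Warshall all-pairs shortest-path computation. For each intermediate vertex k = 0, 1, …, 3, update dist[i][j] ← min(dist[i][j], dist[i][k] + dist[k][j]). The final matrix gives, for each (i, j), the minimum total weight of any directed path from i to j (possibly empty when i = j).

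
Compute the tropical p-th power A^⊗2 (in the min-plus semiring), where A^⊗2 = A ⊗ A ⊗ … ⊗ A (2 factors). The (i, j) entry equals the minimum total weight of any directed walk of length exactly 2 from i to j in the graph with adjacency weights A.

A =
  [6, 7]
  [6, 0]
A^⊗2 =
  [12, 7]
  [6, 0]

Each entry (A^⊗2)_ij equals the minimum over all length-2 walks i = v_0 → v_1 → … → v_2 = j of Σ_t A[v_t][v_{t+1}]. For example, for (i, j) = (0, 1) we minimise over 2 possible intermediate vertex sequences; the minimum is 7, attained along the walk 0 → 1 → 1.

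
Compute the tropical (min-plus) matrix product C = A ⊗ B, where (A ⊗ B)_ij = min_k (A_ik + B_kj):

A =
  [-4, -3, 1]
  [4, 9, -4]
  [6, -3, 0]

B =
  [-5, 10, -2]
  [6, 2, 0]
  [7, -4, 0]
A ⊗ B =
  [-9, -3, -6]
  [-1, -8, -4]
  [1, -4, -3]

Apply the min-plus product entry-by-entry:
  C[0][0] = min over k of (A[0][0] + B[0][0] = -4 + -5 = -9, A[0][1] + B[1][0] = -3 + 6 = 3, A[0][2] + B[2][0] = 1 + 7 = 8) = -9 (attained at k = 0)
  C[0][1] = min over k of (A[0][0] + B[0][1] = -4 + 10 = 6, A[0][1] + B[1][1] = -3 + 2 = -1, A[0][2] + B[2][1] = 1 + -4 = -3) = -3 (attained at k = 2)
  C[0][2] = min over k of (A[0][0] + B[0][2] = -4 + -2 = -6, A[0][1] + B[1][2] = -3 + 0 = -3, A[0][2] + B[2][2] = 1 + 0 = 1) = -6 (attained at k = 0)
  C[1][0] = min over k of (A[1][0] + B[0][0] = 4 + -5 = -1, A[1][1] + B[1][0] = 9 + 6 = 15, A[1][2] + B[2][0] = -4 + 7 = 3) = -1 (attained at k = 0)
  C[1][1] = min over k of (A[1][0] + B[0][1] = 4 + 10 = 14, A[1][1] + B[1][1] = 9 + 2 = 11, A[1][2] + B[2][1] = -4 + -4 = -8) = -8 (attained at k = 2)
  C[1][2] = min over k of (A[1][0] + B[0][2] = 4 + -2 = 2, A[1][1] + B[1][2] = 9 + 0 = 9, A[1][2] + B[2][2] = -4 + 0 = -4) = -4 (attained at k = 2)
  C[2][0] = min over k of (A[2][0] + B[0][0] = 6 + -5 = 1, A[2][1] + B[1][0] = -3 + 6 = 3, A[2][2] + B[2][0] = 0 + 7 = 7) = 1 (attained at k = 0)
  C[2][1] = min over k of (A[2][0] + B[0][1] = 6 + 10 = 16, A[2][1] + B[1][1] = -3 + 2 = -1, A[2][2] + B[2][1] = 0 + -4 = -4) = -4 (attained at k = 2)
  C[2][2] = min over k of (A[2][0] + B[0][2] = 6 + -2 = 4, A[2][1] + B[1][2] = -3 + 0 = -3, A[2][2] + B[2][2] = 0 + 0 = 0) = -3 (attained at k = 1)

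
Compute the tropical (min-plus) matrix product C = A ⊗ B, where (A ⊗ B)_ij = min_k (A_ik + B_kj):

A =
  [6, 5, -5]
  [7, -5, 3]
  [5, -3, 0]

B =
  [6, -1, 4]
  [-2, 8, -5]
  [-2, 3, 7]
A ⊗ B =
  [-7, -2, 0]
  [-7, 3, -10]
  [-5, 3, -8]

Apply the min-plus product entry-by-entry:
  C[0][0] = min over k of (A[0][0] + B[0][0] = 6 + 6 = 12, A[0][1] + B[1][0] = 5 + -2 = 3, A[0][2] + B[2][0] = -5 + -2 = -7) = -7 (attained at k = 2)
  C[0][1] = min over k of (A[0][0] + B[0][1] = 6 + -1 = 5, A[0][1] + B[1][1] = 5 + 8 = 13, A[0][2] + B[2][1] = -5 + 3 = -2) = -2 (attained at k = 2)
  C[0][2] = min over k of (A[0][0] + B[0][2] = 6 + 4 = 10, A[0][1] + B[1][2] = 5 + -5 = 0, A[0][2] + B[2][2] = -5 + 7 = 2) = 0 (attained at k = 1)
  C[1][0] = min over k of (A[1][0] + B[0][0] = 7 + 6 = 13, A[1][1] + B[1][0] = -5 + -2 = -7, A[1][2] + B[2][0] = 3 + -2 = 1) = -7 (attained at k = 1)
  C[1][1] = min over k of (A[1][0] + B[0][1] = 7 + -1 = 6, A[1][1] + B[1][1] = -5 + 8 = 3, A[1][2] + B[2][1] = 3 + 3 = 6) = 3 (attained at k = 1)
  C[1][2] = min over k of (A[1][0] + B[0][2] = 7 + 4 = 11, A[1][1] + B[1][2] = -5 + -5 = -10, A[1][2] + B[2][2] = 3 + 7 = 10) = -10 (attained at k = 1)
  C[2][0] = min over k of (A[2][0] + B[0][0] = 5 + 6 = 11, A[2][1] + B[1][0] = -3 + -2 = -5, A[2][2] + B[2][0] = 0 + -2 = -2) = -5 (attained at k = 1)
  C[2][1] = min over k of (A[2][0] + B[0][1] = 5 + -1 = 4, A[2][1] + B[1][1] = -3 + 8 = 5, A[2][2] + B[2][1] = 0 + 3 = 3) = 3 (attained at k = 2)
  C[2][2] = min over k of (A[2][0] + B[0][2] = 5 + 4 = 9, A[2][1] + B[1][2] = -3 + -5 = -8, A[2][2] + B[2][2] = 0 + 7 = 7) = -8 (attained at k = 1)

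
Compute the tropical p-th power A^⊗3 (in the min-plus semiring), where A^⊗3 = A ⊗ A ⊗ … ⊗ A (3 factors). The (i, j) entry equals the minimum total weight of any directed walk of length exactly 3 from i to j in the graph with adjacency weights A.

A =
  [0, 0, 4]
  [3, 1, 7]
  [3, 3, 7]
A^⊗3 =
  [0, 0, 4]
  [3, 3, 7]
  [3, 3, 7]

Each entry (A^⊗3)_ij equals the minimum over all length-3 walks i = v_0 → v_1 → … → v_3 = j of Σ_t A[v_t][v_{t+1}]. For example, for (i, j) = (0, 2) we minimise over 9 possible intermediate vertex sequences; the minimum is 4, attained along the walk 0 → 0 → 0 → 2.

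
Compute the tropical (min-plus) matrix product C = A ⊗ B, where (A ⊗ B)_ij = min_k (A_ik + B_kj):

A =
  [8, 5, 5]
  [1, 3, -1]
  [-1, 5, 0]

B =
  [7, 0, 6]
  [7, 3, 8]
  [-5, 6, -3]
A ⊗ B =
  [0, 8, 2]
  [-6, 1, -4]
  [-5, -1, -3]

Apply the min-plus product entry-by-entry:
  C[0][0] = min over k of (A[0][0] + B[0][0] = 8 + 7 = 15, A[0][1] + B[1][0] = 5 + 7 = 12, A[0][2] + B[2][0] = 5 + -5 = 0) = 0 (attained at k = 2)
  C[0][1] = min over k of (A[0][0] + B[0][1] = 8 + 0 = 8, A[0][1] + B[1][1] = 5 + 3 = 8, A[0][2] + B[2][1] = 5 + 6 = 11) = 8 (attained at k = 0)
  C[0][2] = min over k of (A[0][0] + B[0][2] = 8 + 6 = 14, A[0][1] + B[1][2] = 5 + 8 = 13, A[0][2] + B[2][2] = 5 + -3 = 2) = 2 (attained at k = 2)
  C[1][0] = min over k of (A[1][0] + B[0][0] = 1 + 7 = 8, A[1][1] + B[1][0] = 3 + 7 = 10, A[1][2] + B[2][0] = -1 + -5 = -6) = -6 (attained at k = 2)
  C[1][1] = min over k of (A[1][0] + B[0][1] = 1 + 0 = 1, A[1][1] + B[1][1] = 3 + 3 = 6, A[1][2] + B[2][1] = -1 + 6 = 5) = 1 (attained at k = 0)
  C[1][2] = min over k of (A[1][0] + B[0][2] = 1 + 6 = 7, A[1][1] + B[1][2] = 3 + 8 = 11, A[1][2] + B[2][2] = -1 + -3 = -4) = -4 (attained at k = 2)
  C[2][0] = min over k of (A[2][0] + B[0][0] = -1 + 7 = 6, A[2][1] + B[1][0] = 5 + 7 = 12, A[2][2] + B[2][0] = 0 + -5 = -5) = -5 (attained at k = 2)
  C[2][1] = min over k of (A[2][0] + B[0][1] = -1 + 0 = -1, A[2][1] + B[1][1] = 5 + 3 = 8, A[2][2] + B[2][1] = 0 + 6 = 6) = -1 (attained at k = 0)
  C[2][2] = min over k of (A[2][0] + B[0][2] = -1 + 6 = 5, A[2][1] + B[1][2] = 5 + 8 = 13, A[2][2] + B[2][2] = 0 + -3 = -3) = -3 (attained at k = 2)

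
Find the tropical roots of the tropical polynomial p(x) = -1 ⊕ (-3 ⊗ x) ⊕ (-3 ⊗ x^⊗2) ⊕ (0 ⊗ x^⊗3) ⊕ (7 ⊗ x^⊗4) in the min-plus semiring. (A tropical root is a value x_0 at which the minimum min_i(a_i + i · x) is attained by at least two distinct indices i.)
Roots: {-7, -3, 0, 2}

Each tropical root is a break point of the lower envelope of the lines y = a_i + i · x (there are 5 lines, with slopes 0, 1, ..., 4). Only the lines that attain the minimum somewhere contribute to roots; other lines are dominated. Here the surviving (envelope) indices are i = 4, i = 3, i = 2, i = 1, i = 0.
Intersections between consecutive envelope lines give the roots: for adjacent envelope indices i < j the intersection is x = (a_i − a_j) / (j − i). Reading off the sorted break points: {-7, -3, 0, 2}.
Verification: at each break x_0, at least two indices attain the minimum of min_i(a_i + i · x_0).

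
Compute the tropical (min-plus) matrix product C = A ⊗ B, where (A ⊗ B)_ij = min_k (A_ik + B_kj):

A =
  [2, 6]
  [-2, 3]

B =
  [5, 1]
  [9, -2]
A ⊗ B =
  [7, 3]
  [3, -1]

Apply the min-plus product entry-by-entry:
  C[0][0] = min over k of (A[0][0] + B[0][0] = 2 + 5 = 7, A[0][1] + B[1][0] = 6 + 9 = 15) = 7 (attained at k = 0)
  C[0][1] = min over k of (A[0][0] + B[0][1] = 2 + 1 = 3, A[0][1] + B[1][1] = 6 + -2 = 4) = 3 (attained at k = 0)
  C[1][0] = min over k of (A[1][0] + B[0][0] = -2 + 5 = 3, A[1][1] + B[1][0] = 3 + 9 = 12) = 3 (attained at k = 0)
  C[1][1] = min over k of (A[1][0] + B[0][1] = -2 + 1 = -1, A[1][1] + B[1][1] = 3 + -2 = 1) = -1 (attained at k = 0)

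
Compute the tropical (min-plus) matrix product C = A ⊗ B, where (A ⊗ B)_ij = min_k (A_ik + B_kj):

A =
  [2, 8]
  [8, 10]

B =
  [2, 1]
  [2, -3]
A ⊗ B =
  [4, 3]
  [10, 7]

Apply the min-plus product entry-by-entry:
  C[0][0] = min over k of (A[0][0] + B[0][0] = 2 + 2 = 4, A[0][1] + B[1][0] = 8 + 2 = 10) = 4 (attained at k = 0)
  C[0][1] = min over k of (A[0][0] + B[0][1] = 2 + 1 = 3, A[0][1] + B[1][1] = 8 + -3 = 5) = 3 (attained at k = 0)
  C[1][0] = min over k of (A[1][0] + B[0][0] = 8 + 2 = 10, A[1][1] + B[1][0] = 10 + 2 = 12) = 10 (attained at k = 0)
  C[1][1] = min over k of (A[1][0] + B[0][1] = 8 + 1 = 9, A[1][1] + B[1][1] = 10 + -3 = 7) = 7 (attained at k = 1)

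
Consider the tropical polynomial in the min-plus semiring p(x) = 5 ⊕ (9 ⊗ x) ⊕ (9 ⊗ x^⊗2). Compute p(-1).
p(-1) = 5

A tropical monomial a ⊗ x^⊗i evaluates to a + i · x. Evaluating each term at x = -1:
  Term 0 contributes 5 + 0 · -1 = 5
  Term 1 contributes 9 + 1 · -1 = 8
  Term 2 contributes 9 + 2 · -1 = 7
p(-1) = ⊕ of these = min[5, 8, 7] = 5.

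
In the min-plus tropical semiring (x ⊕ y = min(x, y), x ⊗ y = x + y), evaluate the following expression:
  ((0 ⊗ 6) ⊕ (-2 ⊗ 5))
((0 ⊗ 6) ⊕ (-2 ⊗ 5)) = 3

Expand innermost to outermost. Recall ⊕ takes the minimum of its arguments and ⊗ takes their sum. Working out the expression ((0 ⊗ 6) ⊕ (-2 ⊗ 5)) gives 3.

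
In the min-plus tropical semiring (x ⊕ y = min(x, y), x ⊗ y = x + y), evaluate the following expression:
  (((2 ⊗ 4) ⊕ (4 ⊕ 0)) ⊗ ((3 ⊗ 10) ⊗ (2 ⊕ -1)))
(((2 ⊗ 4) ⊕ (4 ⊕ 0)) ⊗ ((3 ⊗ 10) ⊗ (2 ⊕ -1))) = 12

Expand innermost to outermost. Recall ⊕ takes the minimum of its arguments and ⊗ takes their sum. Working out the expression (((2 ⊗ 4) ⊕ (4 ⊕ 0)) ⊗ ((3 ⊗ 10) ⊗ (2 ⊕ -1))) gives 12.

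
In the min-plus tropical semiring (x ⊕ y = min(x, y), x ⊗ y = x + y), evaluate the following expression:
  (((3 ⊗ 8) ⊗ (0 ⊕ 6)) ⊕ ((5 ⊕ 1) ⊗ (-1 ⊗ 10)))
(((3 ⊗ 8) ⊗ (0 ⊕ 6)) ⊕ ((5 ⊕ 1) ⊗ (-1 ⊗ 10))) = 10

Expand innermost to outermost. Recall ⊕ takes the minimum of its arguments and ⊗ takes their sum. Working out the expression (((3 ⊗ 8) ⊗ (0 ⊕ 6)) ⊕ ((5 ⊕ 1) ⊗ (-1 ⊗ 10))) gives 10.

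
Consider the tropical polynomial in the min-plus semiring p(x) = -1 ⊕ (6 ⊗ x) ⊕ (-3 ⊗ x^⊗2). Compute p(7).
p(7) = -1

A tropical monomial a ⊗ x^⊗i evaluates to a + i · x. Evaluating each term at x = 7:
  Term 0 contributes -1 + 0 · 7 = -1
  Term 1 contributes 6 + 1 · 7 = 13
  Term 2 contributes -3 + 2 · 7 = 11
p(7) = ⊕ of these = min[-1, 13, 11] = -1.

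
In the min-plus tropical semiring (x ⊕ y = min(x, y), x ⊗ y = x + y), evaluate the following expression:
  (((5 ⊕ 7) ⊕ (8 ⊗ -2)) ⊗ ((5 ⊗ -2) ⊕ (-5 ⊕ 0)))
(((5 ⊕ 7) ⊕ (8 ⊗ -2)) ⊗ ((5 ⊗ -2) ⊕ (-5 ⊕ 0))) = 0

Expand innermost to outermost. Recall ⊕ takes the minimum of its arguments and ⊗ takes their sum. Working out the expression (((5 ⊕ 7) ⊕ (8 ⊗ -2)) ⊗ ((5 ⊗ -2) ⊕ (-5 ⊕ 0))) gives 0.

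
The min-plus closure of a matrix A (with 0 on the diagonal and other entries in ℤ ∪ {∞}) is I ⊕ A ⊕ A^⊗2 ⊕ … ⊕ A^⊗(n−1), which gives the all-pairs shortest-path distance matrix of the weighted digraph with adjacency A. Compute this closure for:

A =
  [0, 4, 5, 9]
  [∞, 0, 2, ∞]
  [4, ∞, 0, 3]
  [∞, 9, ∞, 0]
Closure =
  [0, 4, 5, 8]
  [6, 0, 2, 5]
  [4, 8, 0, 3]
  [15, 9, 11, 0]

This is the Floyd-Warshall all-pairs shortest-path computation. For each intermediate vertex k = 0, 1, …, 3, update dist[i][j] ← min(dist[i][j], dist[i][k] + dist[k][j]). The final matrix gives, for each (i, j), the minimum total weight of any directed path from i to j (possibly empty when i = j).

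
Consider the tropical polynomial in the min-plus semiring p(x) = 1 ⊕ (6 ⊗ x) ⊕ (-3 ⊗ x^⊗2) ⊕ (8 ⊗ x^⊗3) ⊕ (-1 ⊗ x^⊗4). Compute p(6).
p(6) = 1

A tropical monomial a ⊗ x^⊗i evaluates to a + i · x. Evaluating each term at x = 6:
  Term 0 contributes 1 + 0 · 6 = 1
  Term 1 contributes 6 + 1 · 6 = 12
  Term 2 contributes -3 + 2 · 6 = 9
  Term 3 contributes 8 + 3 · 6 = 26
  Term 4 contributes -1 + 4 · 6 = 23
p(6) = ⊕ of these = min[1, 12, 9, 26, 23] = 1.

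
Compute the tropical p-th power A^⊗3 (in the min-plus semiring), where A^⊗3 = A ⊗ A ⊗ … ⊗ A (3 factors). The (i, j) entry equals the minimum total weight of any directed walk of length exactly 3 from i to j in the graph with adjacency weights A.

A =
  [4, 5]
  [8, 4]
A^⊗3 =
  [12, 13]
  [16, 12]

Each entry (A^⊗3)_ij equals the minimum over all length-3 walks i = v_0 → v_1 → … → v_3 = j of Σ_t A[v_t][v_{t+1}]. For example, for (i, j) = (0, 1) we minimise over 4 possible intermediate vertex sequences; the minimum is 13, attained along the walk 0 → 0 → 0 → 1.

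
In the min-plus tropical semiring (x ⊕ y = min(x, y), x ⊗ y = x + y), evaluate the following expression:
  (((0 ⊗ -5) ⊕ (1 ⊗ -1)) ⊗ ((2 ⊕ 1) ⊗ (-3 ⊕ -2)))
(((0 ⊗ -5) ⊕ (1 ⊗ -1)) ⊗ ((2 ⊕ 1) ⊗ (-3 ⊕ -2))) = -7

Expand innermost to outermost. Recall ⊕ takes the minimum of its arguments and ⊗ takes their sum. Working out the expression (((0 ⊗ -5) ⊕ (1 ⊗ -1)) ⊗ ((2 ⊕ 1) ⊗ (-3 ⊕ -2))) gives -7.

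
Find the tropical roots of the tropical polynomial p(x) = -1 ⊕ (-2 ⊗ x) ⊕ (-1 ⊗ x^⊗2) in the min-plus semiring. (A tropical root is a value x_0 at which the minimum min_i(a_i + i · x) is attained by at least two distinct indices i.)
Roots: {-1, 1}

Each tropical root is a break point of the lower envelope of the lines y = a_i + i · x (there are 3 lines, with slopes 0, 1, ..., 2). Only the lines that attain the minimum somewhere contribute to roots; other lines are dominated. Here the surviving (envelope) indices are i = 2, i = 1, i = 0.
Intersections between consecutive envelope lines give the roots: for adjacent envelope indices i < j the intersection is x = (a_i − a_j) / (j − i). Reading off the sorted break points: {-1, 1}.
Verification: at each break x_0, at least two indices attain the minimum of min_i(a_i + i · x_0).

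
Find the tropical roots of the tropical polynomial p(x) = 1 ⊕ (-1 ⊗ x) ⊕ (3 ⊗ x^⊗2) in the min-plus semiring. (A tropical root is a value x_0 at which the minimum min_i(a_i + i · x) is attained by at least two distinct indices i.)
Roots: {-4, 2}

Each tropical root is a break point of the lower envelope of the lines y = a_i + i · x (there are 3 lines, with slopes 0, 1, ..., 2). Only the lines that attain the minimum somewhere contribute to roots; other lines are dominated. Here the surviving (envelope) indices are i = 2, i = 1, i = 0.
Intersections between consecutive envelope lines give the roots: for adjacent envelope indices i < j the intersection is x = (a_i − a_j) / (j − i). Reading off the sorted break points: {-4, 2}.
Verification: at each break x_0, at least two indices attain the minimum of min_i(a_i + i · x_0).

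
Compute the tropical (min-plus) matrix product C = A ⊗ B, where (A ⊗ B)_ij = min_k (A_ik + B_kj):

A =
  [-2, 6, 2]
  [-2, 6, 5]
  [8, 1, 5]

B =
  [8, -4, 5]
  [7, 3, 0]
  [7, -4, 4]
A ⊗ B =
  [6, -6, 3]
  [6, -6, 3]
  [8, 1, 1]

Apply the min-plus product entry-by-entry:
  C[0][0] = min over k of (A[0][0] + B[0][0] = -2 + 8 = 6, A[0][1] + B[1][0] = 6 + 7 = 13, A[0][2] + B[2][0] = 2 + 7 = 9) = 6 (attained at k = 0)
  C[0][1] = min over k of (A[0][0] + B[0][1] = -2 + -4 = -6, A[0][1] + B[1][1] = 6 + 3 = 9, A[0][2] + B[2][1] = 2 + -4 = -2) = -6 (attained at k = 0)
  C[0][2] = min over k of (A[0][0] + B[0][2] = -2 + 5 = 3, A[0][1] + B[1][2] = 6 + 0 = 6, A[0][2] + B[2][2] = 2 + 4 = 6) = 3 (attained at k = 0)
  C[1][0] = min over k of (A[1][0] + B[0][0] = -2 + 8 = 6, A[1][1] + B[1][0] = 6 + 7 = 13, A[1][2] + B[2][0] = 5 + 7 = 12) = 6 (attained at k = 0)
  C[1][1] = min over k of (A[1][0] + B[0][1] = -2 + -4 = -6, A[1][1] + B[1][1] = 6 + 3 = 9, A[1][2] + B[2][1] = 5 + -4 = 1) = -6 (attained at k = 0)
  C[1][2] = min over k of (A[1][0] + B[0][2] = -2 + 5 = 3, A[1][1] + B[1][2] = 6 + 0 = 6, A[1][2] + B[2][2] = 5 + 4 = 9) = 3 (attained at k = 0)
  C[2][0] = min over k of (A[2][0] + B[0][0] = 8 + 8 = 16, A[2][1] + B[1][0] = 1 + 7 = 8, A[2][2] + B[2][0] = 5 + 7 = 12) = 8 (attained at k = 1)
  C[2][1] = min over k of (A[2][0] + B[0][1] = 8 + -4 = 4, A[2][1] + B[1][1] = 1 + 3 = 4, A[2][2] + B[2][1] = 5 + -4 = 1) = 1 (attained at k = 2)
  C[2][2] = min over k of (A[2][0] + B[0][2] = 8 + 5 = 13, A[2][1] + B[1][2] = 1 + 0 = 1, A[2][2] + B[2][2] = 5 + 4 = 9) = 1 (attained at k = 1)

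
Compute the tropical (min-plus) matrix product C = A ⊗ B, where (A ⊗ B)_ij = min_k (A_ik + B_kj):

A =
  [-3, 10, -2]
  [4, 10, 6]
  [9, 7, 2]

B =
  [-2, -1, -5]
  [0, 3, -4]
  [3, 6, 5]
A ⊗ B =
  [-5, -4, -8]
  [2, 3, -1]
  [5, 8, 3]

Apply the min-plus product entry-by-entry:
  C[0][0] = min over k of (A[0][0] + B[0][0] = -3 + -2 = -5, A[0][1] + B[1][0] = 10 + 0 = 10, A[0][2] + B[2][0] = -2 + 3 = 1) = -5 (attained at k = 0)
  C[0][1] = min over k of (A[0][0] + B[0][1] = -3 + -1 = -4, A[0][1] + B[1][1] = 10 + 3 = 13, A[0][2] + B[2][1] = -2 + 6 = 4) = -4 (attained at k = 0)
  C[0][2] = min over k of (A[0][0] + B[0][2] = -3 + -5 = -8, A[0][1] + B[1][2] = 10 + -4 = 6, A[0][2] + B[2][2] = -2 + 5 = 3) = -8 (attained at k = 0)
  C[1][0] = min over k of (A[1][0] + B[0][0] = 4 + -2 = 2, A[1][1] + B[1][0] = 10 + 0 = 10, A[1][2] + B[2][0] = 6 + 3 = 9) = 2 (attained at k = 0)
  C[1][1] = min over k of (A[1][0] + B[0][1] = 4 + -1 = 3, A[1][1] + B[1][1] = 10 + 3 = 13, A[1][2] + B[2][1] = 6 + 6 = 12) = 3 (attained at k = 0)
  C[1][2] = min over k of (A[1][0] + B[0][2] = 4 + -5 = -1, A[1][1] + B[1][2] = 10 + -4 = 6, A[1][2] + B[2][2] = 6 + 5 = 11) = -1 (attained at k = 0)
  C[2][0] = min over k of (A[2][0] + B[0][0] = 9 + -2 = 7, A[2][1] + B[1][0] = 7 + 0 = 7, A[2][2] + B[2][0] = 2 + 3 = 5) = 5 (attained at k = 2)
  C[2][1] = min over k of (A[2][0] + B[0][1] = 9 + -1 = 8, A[2][1] + B[1][1] = 7 + 3 = 10, A[2][2] + B[2][1] = 2 + 6 = 8) = 8 (attained at k = 0)
  C[2][2] = min over k of (A[2][0] + B[0][2] = 9 + -5 = 4, A[2][1] + B[1][2] = 7 + -4 = 3, A[2][2] + B[2][2] = 2 + 5 = 7) = 3 (attained at k = 1)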